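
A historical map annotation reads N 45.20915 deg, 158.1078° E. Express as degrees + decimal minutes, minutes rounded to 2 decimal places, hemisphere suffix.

Lat: 45° + 0.209150 × 60 = 45° 12.5490′
Lon: 158° + 0.107800 × 60 = 158° 6.4680′

45° 12.55′ N, 158° 6.47′ E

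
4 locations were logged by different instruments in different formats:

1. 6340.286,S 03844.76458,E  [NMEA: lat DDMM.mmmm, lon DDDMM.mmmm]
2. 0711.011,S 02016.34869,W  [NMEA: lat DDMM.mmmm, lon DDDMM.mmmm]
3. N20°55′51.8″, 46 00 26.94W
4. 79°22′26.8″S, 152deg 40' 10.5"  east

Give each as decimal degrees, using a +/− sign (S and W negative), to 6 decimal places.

Point 1:
  Latitude: split at 2 digits → 63° and 40.286′; 63 + 40.286/60 = 63.6714333
  S ⇒ negate
  Longitude: degrees = first 3 digits = 38, minutes = 44.76458; 38 + 44.76458/60 = 38.7460763
  E → positive
Point 2:
  φ: split at 2 digits → 07° and 11.011′; 7 + 11.011/60 = 7.1835167
  hemisphere S, so the sign is −
  Longitude: degrees = first 3 digits = 20, minutes = 16.34869; 20 + 16.34869/60 = 20.2724782
  hemisphere W, so the sign is −
Point 3:
  Lat: 20 + 55/60 + 51.8/3600 = 20.9310556
  N ⇒ keep positive
  λ: 0′ + 26.94″ = 0.44900′; 46 + 0.44900/60 = 46.0074833
  hemisphere W, so the sign is −
Point 4:
  φ: 79° + 22/60 + 26.8/3600 = 79 + 0.366667 + 0.007444 = 79.3741111
  S ⇒ negate
  λ: 152° + 40/60 + 10.5/3600 = 152 + 0.666667 + 0.002917 = 152.6695833
  E ⇒ keep positive

1. -63.671433, 38.746076
2. -7.183517, -20.272478
3. 20.931056, -46.007483
4. -79.374111, 152.669583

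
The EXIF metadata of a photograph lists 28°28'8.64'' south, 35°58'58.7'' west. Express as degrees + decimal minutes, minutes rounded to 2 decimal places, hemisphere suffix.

Latitude: 28 + 8.64/60 = 28.1440′
Longitude: seconds/60 = 0.97833; minutes = 58 + 0.97833 = 58.9783

28° 28.14′ S, 35° 58.98′ W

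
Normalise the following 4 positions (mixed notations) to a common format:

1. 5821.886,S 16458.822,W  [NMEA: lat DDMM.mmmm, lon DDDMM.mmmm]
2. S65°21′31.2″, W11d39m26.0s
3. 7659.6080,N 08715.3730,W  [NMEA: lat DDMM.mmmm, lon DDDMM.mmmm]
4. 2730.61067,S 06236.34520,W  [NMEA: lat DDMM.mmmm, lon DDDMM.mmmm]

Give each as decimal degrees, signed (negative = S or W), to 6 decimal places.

1. -58.364767, -164.980367
2. -65.358667, -11.657222
3. 76.993467, -87.256217
4. -27.510178, -62.605753

Point 1:
  φ: split at 2 digits → 58° and 21.886′; 58 + 21.886/60 = 58.3647667
  hemisphere S, so the sign is −
  Longitude: split at 3 digits → 164° and 58.822′; 164 + 58.822/60 = 164.9803667
  W ⇒ negate
Point 2:
  φ: 21′ + 31.2″ = 21.52000′; 65 + 21.52000/60 = 65.3586667
  hemisphere S, so the sign is −
  Longitude: 11 + 39/60 + 26/3600 = 11.6572222
  hemisphere W, so the sign is −
Point 3:
  φ: degrees = first 2 digits = 76, minutes = 59.608; 76 + 59.608/60 = 76.9934667
  N ⇒ keep positive
  λ: split at 3 digits → 087° and 15.373′; 87 + 15.373/60 = 87.2562167
  W → negative
Point 4:
  φ: degrees = first 2 digits = 27, minutes = 30.61067; 27 + 30.61067/60 = 27.5101778
  hemisphere S, so the sign is −
  Lon: degrees = first 3 digits = 62, minutes = 36.3452; 62 + 36.3452/60 = 62.6057533
  W → negative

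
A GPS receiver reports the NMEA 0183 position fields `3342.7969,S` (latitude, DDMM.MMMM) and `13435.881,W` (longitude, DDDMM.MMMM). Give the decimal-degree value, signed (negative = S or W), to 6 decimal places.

-33.713282, -134.598017

φ: split at 2 digits → 33° and 42.7969′; 33 + 42.7969/60 = 33.7132817
S ⇒ negate
λ: degrees = first 3 digits = 134, minutes = 35.881; 134 + 35.881/60 = 134.5980167
W ⇒ negate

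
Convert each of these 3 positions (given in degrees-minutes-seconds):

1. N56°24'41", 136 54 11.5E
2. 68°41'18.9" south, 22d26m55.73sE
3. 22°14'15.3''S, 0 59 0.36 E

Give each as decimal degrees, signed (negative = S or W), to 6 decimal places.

Point 1:
  φ: 24′ + 41″ = 24.68333′; 56 + 24.68333/60 = 56.4113889
  N → positive
  λ: 54′ + 11.5″ = 54.19167′; 136 + 54.19167/60 = 136.9031944
  E ⇒ keep positive
Point 2:
  Latitude: 68 + 41/60 + 18.9/3600 = 68.6885833
  hemisphere S, so the sign is −
  Lon: 22° + 26/60 + 55.73/3600 = 22 + 0.433333 + 0.015481 = 22.4488139
  E ⇒ keep positive
Point 3:
  Latitude: 22 + 14/60 + 15.3/3600 = 22.2375833
  S ⇒ negate
  Longitude: 0 + 59/60 + 0.36/3600 = 0.9834333
  E ⇒ keep positive

1. 56.411389, 136.903194
2. -68.688583, 22.448814
3. -22.237583, 0.983433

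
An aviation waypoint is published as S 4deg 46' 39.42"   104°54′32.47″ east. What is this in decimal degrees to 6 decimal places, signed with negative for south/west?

-4.777617, 104.909019

φ: 4° + 46/60 + 39.42/3600 = 4 + 0.766667 + 0.010950 = 4.7776167
S ⇒ negate
Lon: 104° + 54/60 + 32.47/3600 = 104 + 0.900000 + 0.009019 = 104.9090194
E → positive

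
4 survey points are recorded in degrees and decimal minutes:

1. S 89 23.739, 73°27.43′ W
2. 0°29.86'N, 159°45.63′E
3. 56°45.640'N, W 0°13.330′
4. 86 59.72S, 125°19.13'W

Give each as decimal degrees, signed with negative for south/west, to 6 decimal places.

1. -89.395650, -73.457167
2. 0.497667, 159.760500
3. 56.760667, -0.222167
4. -86.995333, -125.318833

Point 1:
  Latitude: 89 + 23.739/60 = 89.3956500
  S ⇒ negate
  λ: 27.43′ = 0.457167°; total 73.4571667
  hemisphere W, so the sign is −
Point 2:
  Latitude: 29.86′ = 0.497667°; total 0.4976667
  N ⇒ keep positive
  λ: 45.63′ = 0.760500°; total 159.7605000
  E ⇒ keep positive
Point 3:
  φ: 56 + 45.64/60 = 56.7606667
  N → positive
  Longitude: 13.33′ = 0.222167°; total 0.2221667
  W → negative
Point 4:
  φ: 86 + 59.72/60 = 86.9953333
  S ⇒ negate
  Longitude: 125 + 19.13/60 = 125.3188333
  W → negative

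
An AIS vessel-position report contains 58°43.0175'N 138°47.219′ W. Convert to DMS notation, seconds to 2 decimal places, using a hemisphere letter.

φ: 43.01750′ → 43′ and 0.01750 × 60 = 1.0500″
Lon: 47.21900′ → 47′ and 0.21900 × 60 = 13.1400″

58°43′1.05″ N, 138°47′13.14″ W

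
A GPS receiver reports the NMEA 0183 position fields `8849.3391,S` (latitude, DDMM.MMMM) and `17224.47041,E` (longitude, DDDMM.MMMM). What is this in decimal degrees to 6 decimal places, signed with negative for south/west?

-88.822318, 172.407840

Lat: split at 2 digits → 88° and 49.3391′; 88 + 49.3391/60 = 88.8223183
S ⇒ negate
Lon: degrees = first 3 digits = 172, minutes = 24.47041; 172 + 24.47041/60 = 172.4078402
E → positive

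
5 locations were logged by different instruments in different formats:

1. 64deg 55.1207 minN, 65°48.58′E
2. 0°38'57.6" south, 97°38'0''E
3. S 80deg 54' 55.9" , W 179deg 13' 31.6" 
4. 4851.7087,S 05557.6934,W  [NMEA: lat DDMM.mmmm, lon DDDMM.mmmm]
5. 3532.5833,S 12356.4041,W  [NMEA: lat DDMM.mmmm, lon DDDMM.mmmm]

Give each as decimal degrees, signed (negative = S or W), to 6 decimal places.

1. 64.918678, 65.809667
2. -0.649333, 97.633333
3. -80.915528, -179.225444
4. -48.861812, -55.961557
5. -35.543055, -123.940068

Point 1:
  Lat: 55.1207′ = 0.918678°; total 64.9186783
  N → positive
  Longitude: 48.58′ = 0.809667°; total 65.8096667
  E → positive
Point 2:
  Lat: 0 + 38/60 + 57.6/3600 = 0.6493333
  S ⇒ negate
  λ: 97° + 38/60 + 0/3600 = 97 + 0.633333 + 0.000000 = 97.6333333
  E ⇒ keep positive
Point 3:
  φ: 80° + 54/60 + 55.9/3600 = 80 + 0.900000 + 0.015528 = 80.9155278
  S ⇒ negate
  Longitude: 179 + 13/60 + 31.6/3600 = 179.2254444
  W ⇒ negate
Point 4:
  φ: degrees = first 2 digits = 48, minutes = 51.7087; 48 + 51.7087/60 = 48.8618117
  S → negative
  λ: split at 3 digits → 055° and 57.6934′; 55 + 57.6934/60 = 55.9615567
  hemisphere W, so the sign is −
Point 5:
  φ: split at 2 digits → 35° and 32.5833′; 35 + 32.5833/60 = 35.5430550
  hemisphere S, so the sign is −
  Longitude: degrees = first 3 digits = 123, minutes = 56.4041; 123 + 56.4041/60 = 123.9400683
  W ⇒ negate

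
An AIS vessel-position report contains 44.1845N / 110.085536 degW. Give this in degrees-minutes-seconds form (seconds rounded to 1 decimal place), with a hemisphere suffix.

φ: whole degrees 44; 11.07000′ → 11′ and 4.200″
λ: 0.085536 × 60 = 5.13216′ → 5′, remainder × 60 = 7.930″

44°11′4.2″ N, 110°05′7.9″ W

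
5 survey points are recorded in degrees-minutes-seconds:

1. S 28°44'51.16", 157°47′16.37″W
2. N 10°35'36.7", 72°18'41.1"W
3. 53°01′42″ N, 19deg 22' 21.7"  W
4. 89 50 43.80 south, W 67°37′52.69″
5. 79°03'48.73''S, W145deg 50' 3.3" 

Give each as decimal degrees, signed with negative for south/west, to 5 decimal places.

Point 1:
  φ: 28° + 44/60 + 51.16/3600 = 28 + 0.733333 + 0.014211 = 28.747544
  hemisphere S, so the sign is −
  λ: 157 + 47/60 + 16.37/3600 = 157.787881
  W ⇒ negate
Point 2:
  Latitude: 35′ + 36.7″ = 35.61167′; 10 + 35.61167/60 = 10.593528
  N → positive
  Lon: 72 + 18/60 + 41.1/3600 = 72.311417
  W ⇒ negate
Point 3:
  Latitude: 1′ + 42″ = 1.70000′; 53 + 1.70000/60 = 53.028333
  N → positive
  Lon: 22′ + 21.7″ = 22.36167′; 19 + 22.36167/60 = 19.372694
  W ⇒ negate
Point 4:
  φ: 50′ + 43.8″ = 50.73000′; 89 + 50.73000/60 = 89.845500
  S → negative
  Longitude: 37′ + 52.69″ = 37.87817′; 67 + 37.87817/60 = 67.631303
  W → negative
Point 5:
  Lat: 79° + 3/60 + 48.73/3600 = 79 + 0.050000 + 0.013536 = 79.063536
  S ⇒ negate
  λ: 145 + 50/60 + 3.3/3600 = 145.834250
  W → negative

1. -28.74754, -157.78788
2. 10.59353, -72.31142
3. 53.02833, -19.37269
4. -89.84550, -67.63130
5. -79.06354, -145.83425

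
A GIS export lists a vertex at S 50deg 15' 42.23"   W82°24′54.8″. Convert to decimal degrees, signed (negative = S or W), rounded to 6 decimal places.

φ: 50 + 15/60 + 42.23/3600 = 50.2617306
S → negative
λ: 82 + 24/60 + 54.8/3600 = 82.4152222
W → negative

-50.261731, -82.415222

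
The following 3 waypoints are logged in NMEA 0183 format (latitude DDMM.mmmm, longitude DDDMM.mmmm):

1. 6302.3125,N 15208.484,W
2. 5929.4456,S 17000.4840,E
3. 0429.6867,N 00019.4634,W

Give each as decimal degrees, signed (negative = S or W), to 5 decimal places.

1. 63.03854, -152.14140
2. -59.49076, 170.00807
3. 4.49478, -0.32439

Point 1:
  Latitude: split at 2 digits → 63° and 2.3125′; 63 + 2.3125/60 = 63.038542
  N → positive
  λ: split at 3 digits → 152° and 8.484′; 152 + 8.484/60 = 152.141400
  W ⇒ negate
Point 2:
  Latitude: degrees = first 2 digits = 59, minutes = 29.4456; 59 + 29.4456/60 = 59.490760
  S → negative
  λ: degrees = first 3 digits = 170, minutes = 0.484; 170 + 0.484/60 = 170.008067
  E ⇒ keep positive
Point 3:
  φ: split at 2 digits → 04° and 29.6867′; 4 + 29.6867/60 = 4.494778
  N → positive
  Lon: degrees = first 3 digits = 0, minutes = 19.4634; 0 + 19.4634/60 = 0.324390
  hemisphere W, so the sign is −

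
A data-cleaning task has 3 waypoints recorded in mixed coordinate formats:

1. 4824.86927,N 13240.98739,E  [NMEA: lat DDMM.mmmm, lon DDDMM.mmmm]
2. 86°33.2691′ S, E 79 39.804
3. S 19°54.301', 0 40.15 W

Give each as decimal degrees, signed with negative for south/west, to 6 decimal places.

Point 1:
  φ: split at 2 digits → 48° and 24.86927′; 48 + 24.86927/60 = 48.4144878
  N → positive
  λ: degrees = first 3 digits = 132, minutes = 40.98739; 132 + 40.98739/60 = 132.6831232
  E → positive
Point 2:
  Lat: 33.2691′ = 0.554485°; total 86.5544850
  S ⇒ negate
  Lon: 79 + 39.804/60 = 79.6634000
  E ⇒ keep positive
Point 3:
  Lat: 54.301′ = 0.905017°; total 19.9050167
  hemisphere S, so the sign is −
  Longitude: 40.15′ = 0.669167°; total 0.6691667
  W ⇒ negate

1. 48.414488, 132.683123
2. -86.554485, 79.663400
3. -19.905017, -0.669167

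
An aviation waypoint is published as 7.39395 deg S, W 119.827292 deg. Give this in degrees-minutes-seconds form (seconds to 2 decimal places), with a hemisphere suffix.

Latitude: whole degrees 7; 23.63700′ → 23′ and 38.2200″
λ: 0.827292° → 49.63752′; 0.63752 × 60 = 38.2512″

7°23′38.22″ S, 119°49′38.25″ W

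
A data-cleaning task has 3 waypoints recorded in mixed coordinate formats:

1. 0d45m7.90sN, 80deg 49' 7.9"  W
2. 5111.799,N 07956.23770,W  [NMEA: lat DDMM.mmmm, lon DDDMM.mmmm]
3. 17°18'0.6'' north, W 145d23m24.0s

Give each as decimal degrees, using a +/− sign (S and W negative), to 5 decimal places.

1. 0.75219, -80.81886
2. 51.19665, -79.93730
3. 17.30017, -145.39000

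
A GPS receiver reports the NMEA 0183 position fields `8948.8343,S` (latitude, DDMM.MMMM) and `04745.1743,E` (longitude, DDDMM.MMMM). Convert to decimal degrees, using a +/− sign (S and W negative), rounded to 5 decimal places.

Latitude: degrees = first 2 digits = 89, minutes = 48.8343; 89 + 48.8343/60 = 89.813905
S ⇒ negate
λ: split at 3 digits → 047° and 45.1743′; 47 + 45.1743/60 = 47.752905
E ⇒ keep positive

-89.81391, 47.75291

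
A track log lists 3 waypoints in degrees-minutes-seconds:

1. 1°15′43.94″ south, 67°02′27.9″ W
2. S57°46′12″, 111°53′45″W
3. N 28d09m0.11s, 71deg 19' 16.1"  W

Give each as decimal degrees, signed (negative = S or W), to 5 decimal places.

1. -1.26221, -67.04108
2. -57.77000, -111.89583
3. 28.15003, -71.32114

Point 1:
  Latitude: 15′ + 43.94″ = 15.73233′; 1 + 15.73233/60 = 1.262206
  S → negative
  Lon: 2′ + 27.9″ = 2.46500′; 67 + 2.46500/60 = 67.041083
  W ⇒ negate
Point 2:
  Lat: 57° + 46/60 + 12/3600 = 57 + 0.766667 + 0.003333 = 57.770000
  hemisphere S, so the sign is −
  Lon: 111 + 53/60 + 45/3600 = 111.895833
  W ⇒ negate
Point 3:
  Latitude: 28 + 9/60 + 0.11/3600 = 28.150031
  N → positive
  λ: 19′ + 16.1″ = 19.26833′; 71 + 19.26833/60 = 71.321139
  hemisphere W, so the sign is −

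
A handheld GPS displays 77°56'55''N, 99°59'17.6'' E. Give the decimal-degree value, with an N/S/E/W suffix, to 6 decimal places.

φ: 77 + 56/60 + 55/3600 = 77.9486111
Longitude: 99° + 59/60 + 17.6/3600 = 99 + 0.983333 + 0.004889 = 99.9882222

77.948611° N, 99.988222° E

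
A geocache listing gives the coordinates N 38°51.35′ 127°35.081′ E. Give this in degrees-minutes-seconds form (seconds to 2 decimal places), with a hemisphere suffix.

Latitude: 51.35000′ → 51′ and 0.35000 × 60 = 21.0000″
λ: 35.08100′ → 35′ and 0.08100 × 60 = 4.8600″

38°51′21.00″ N, 127°35′4.86″ E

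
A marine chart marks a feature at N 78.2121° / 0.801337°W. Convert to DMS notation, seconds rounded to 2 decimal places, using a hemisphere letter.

78°12′43.56″ N, 0°48′4.81″ W

Lat: 0.212100 × 60 = 12.72600′ → 12′, remainder × 60 = 43.5600″
Lon: 0.801337° → 48.08022′; 0.08022 × 60 = 4.8132″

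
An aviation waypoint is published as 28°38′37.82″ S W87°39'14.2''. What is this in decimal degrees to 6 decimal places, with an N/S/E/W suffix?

28.643839° S, 87.653944° W

Latitude: 28 + 38/60 + 37.82/3600 = 28.6438389
Longitude: 87 + 39/60 + 14.2/3600 = 87.6539444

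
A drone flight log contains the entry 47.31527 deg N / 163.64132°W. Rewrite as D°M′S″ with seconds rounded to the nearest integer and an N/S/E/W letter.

47°18′55″ N, 163°38′29″ W

Lat: 0.315270° → 18.91620′; 0.91620 × 60 = 54.97″
Lon: 0.641320 × 60 = 38.47920′ → 38′, remainder × 60 = 28.75″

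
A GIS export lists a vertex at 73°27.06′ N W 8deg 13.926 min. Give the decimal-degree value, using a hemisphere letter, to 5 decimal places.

φ: 27.06′ = 0.451000°; total 73.451000
Lon: 13.926′ = 0.232100°; total 8.232100

73.45100° N, 8.23210° W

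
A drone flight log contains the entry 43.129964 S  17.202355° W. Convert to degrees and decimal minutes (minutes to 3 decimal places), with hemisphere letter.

φ: fractional part 0.129964 → 7.79784 minutes
Lon: fractional part 0.202355 → 12.14130 minutes

43° 7.798′ S, 17° 12.141′ W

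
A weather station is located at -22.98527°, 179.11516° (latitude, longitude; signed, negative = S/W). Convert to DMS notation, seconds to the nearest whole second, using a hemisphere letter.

22°59′7″ S, 179°06′55″ E

Latitude is negative → S; |value| = 22.985270
φ: 0.985270 × 60 = 59.11620′ → 59′, remainder × 60 = 6.97″
λ: 0.115160 × 60 = 6.90960′ → 6′, remainder × 60 = 54.58″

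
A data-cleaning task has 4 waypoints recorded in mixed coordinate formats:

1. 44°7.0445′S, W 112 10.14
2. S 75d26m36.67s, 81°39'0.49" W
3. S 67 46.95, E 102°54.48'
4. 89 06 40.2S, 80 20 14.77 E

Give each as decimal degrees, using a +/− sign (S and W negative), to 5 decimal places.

1. -44.11741, -112.16900
2. -75.44352, -81.65014
3. -67.78250, 102.90800
4. -89.11117, 80.33744

Point 1:
  Lat: 7.0445′ = 0.117408°; total 44.117408
  S → negative
  Longitude: 112 + 10.14/60 = 112.169000
  hemisphere W, so the sign is −
Point 2:
  Lat: 26′ + 36.67″ = 26.61117′; 75 + 26.61117/60 = 75.443519
  S → negative
  Longitude: 81° + 39/60 + 0.49/3600 = 81 + 0.650000 + 0.000136 = 81.650136
  W → negative
Point 3:
  φ: 46.95′ = 0.782500°; total 67.782500
  S → negative
  λ: 54.48′ = 0.908000°; total 102.908000
  E → positive
Point 4:
  φ: 89° + 6/60 + 40.2/3600 = 89 + 0.100000 + 0.011167 = 89.111167
  S ⇒ negate
  λ: 20′ + 14.77″ = 20.24617′; 80 + 20.24617/60 = 80.337436
  E → positive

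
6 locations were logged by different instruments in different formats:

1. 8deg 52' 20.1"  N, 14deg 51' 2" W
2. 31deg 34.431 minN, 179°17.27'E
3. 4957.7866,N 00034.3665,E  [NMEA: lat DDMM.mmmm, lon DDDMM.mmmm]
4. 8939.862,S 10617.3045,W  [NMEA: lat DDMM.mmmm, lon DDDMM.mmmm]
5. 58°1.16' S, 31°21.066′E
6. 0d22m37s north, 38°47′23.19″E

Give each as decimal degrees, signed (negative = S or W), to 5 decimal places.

Point 1:
  φ: 52′ + 20.1″ = 52.33500′; 8 + 52.33500/60 = 8.872250
  N → positive
  Longitude: 51′ + 2″ = 51.03333′; 14 + 51.03333/60 = 14.850556
  W → negative
Point 2:
  φ: 31 + 34.431/60 = 31.573850
  N ⇒ keep positive
  Longitude: 17.27′ = 0.287833°; total 179.287833
  E → positive
Point 3:
  Latitude: degrees = first 2 digits = 49, minutes = 57.7866; 49 + 57.7866/60 = 49.963110
  N ⇒ keep positive
  Lon: split at 3 digits → 000° and 34.3665′; 0 + 34.3665/60 = 0.572775
  E → positive
Point 4:
  Latitude: degrees = first 2 digits = 89, minutes = 39.862; 89 + 39.862/60 = 89.664367
  S → negative
  λ: degrees = first 3 digits = 106, minutes = 17.3045; 106 + 17.3045/60 = 106.288408
  W → negative
Point 5:
  Lat: 58 + 1.16/60 = 58.019333
  S → negative
  Longitude: 31 + 21.066/60 = 31.351100
  E → positive
Point 6:
  φ: 0° + 22/60 + 37/3600 = 0 + 0.366667 + 0.010278 = 0.376944
  N ⇒ keep positive
  Longitude: 38° + 47/60 + 23.19/3600 = 38 + 0.783333 + 0.006442 = 38.789775
  E → positive

1. 8.87225, -14.85056
2. 31.57385, 179.28783
3. 49.96311, 0.57278
4. -89.66437, -106.28841
5. -58.01933, 31.35110
6. 0.37694, 38.78978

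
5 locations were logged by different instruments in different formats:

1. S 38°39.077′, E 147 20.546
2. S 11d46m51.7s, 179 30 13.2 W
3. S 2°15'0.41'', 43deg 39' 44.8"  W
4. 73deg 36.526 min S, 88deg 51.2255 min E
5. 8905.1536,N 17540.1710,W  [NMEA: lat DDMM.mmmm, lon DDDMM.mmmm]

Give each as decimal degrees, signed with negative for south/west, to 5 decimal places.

Point 1:
  Latitude: 38 + 39.077/60 = 38.651283
  S → negative
  Lon: 20.546′ = 0.342433°; total 147.342433
  E → positive
Point 2:
  Latitude: 46′ + 51.7″ = 46.86167′; 11 + 46.86167/60 = 11.781028
  S ⇒ negate
  Lon: 179 + 30/60 + 13.2/3600 = 179.503667
  W ⇒ negate
Point 3:
  Lat: 15′ + 0.41″ = 15.00683′; 2 + 15.00683/60 = 2.250114
  S ⇒ negate
  Longitude: 43° + 39/60 + 44.8/3600 = 43 + 0.650000 + 0.012444 = 43.662444
  W → negative
Point 4:
  φ: 73 + 36.526/60 = 73.608767
  hemisphere S, so the sign is −
  λ: 88 + 51.2255/60 = 88.853758
  E → positive
Point 5:
  Lat: degrees = first 2 digits = 89, minutes = 5.1536; 89 + 5.1536/60 = 89.085893
  N → positive
  λ: degrees = first 3 digits = 175, minutes = 40.171; 175 + 40.171/60 = 175.669517
  W ⇒ negate

1. -38.65128, 147.34243
2. -11.78103, -179.50367
3. -2.25011, -43.66244
4. -73.60877, 88.85376
5. 89.08589, -175.66952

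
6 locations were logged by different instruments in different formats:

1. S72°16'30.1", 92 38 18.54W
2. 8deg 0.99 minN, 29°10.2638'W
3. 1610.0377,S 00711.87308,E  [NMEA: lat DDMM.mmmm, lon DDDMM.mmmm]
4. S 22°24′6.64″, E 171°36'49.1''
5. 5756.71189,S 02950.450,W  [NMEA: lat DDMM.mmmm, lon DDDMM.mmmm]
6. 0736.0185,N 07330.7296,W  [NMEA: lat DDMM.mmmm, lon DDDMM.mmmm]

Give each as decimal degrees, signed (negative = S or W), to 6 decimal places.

Point 1:
  Lat: 16′ + 30.1″ = 16.50167′; 72 + 16.50167/60 = 72.2750278
  S ⇒ negate
  Longitude: 92 + 38/60 + 18.54/3600 = 92.6384833
  W → negative
Point 2:
  Lat: 8 + 0.99/60 = 8.0165000
  N → positive
  Lon: 29 + 10.2638/60 = 29.1710633
  hemisphere W, so the sign is −
Point 3:
  φ: split at 2 digits → 16° and 10.0377′; 16 + 10.0377/60 = 16.1672950
  S ⇒ negate
  Lon: split at 3 digits → 007° and 11.87308′; 7 + 11.87308/60 = 7.1978847
  E → positive
Point 4:
  Lat: 22 + 24/60 + 6.64/3600 = 22.4018444
  S → negative
  λ: 36′ + 49.1″ = 36.81833′; 171 + 36.81833/60 = 171.6136389
  E ⇒ keep positive
Point 5:
  Lat: split at 2 digits → 57° and 56.71189′; 57 + 56.71189/60 = 57.9451982
  S → negative
  Lon: degrees = first 3 digits = 29, minutes = 50.45; 29 + 50.45/60 = 29.8408333
  hemisphere W, so the sign is −
Point 6:
  φ: degrees = first 2 digits = 7, minutes = 36.0185; 7 + 36.0185/60 = 7.6003083
  N ⇒ keep positive
  λ: degrees = first 3 digits = 73, minutes = 30.7296; 73 + 30.7296/60 = 73.5121600
  W ⇒ negate

1. -72.275028, -92.638483
2. 8.016500, -29.171063
3. -16.167295, 7.197885
4. -22.401844, 171.613639
5. -57.945198, -29.840833
6. 7.600308, -73.512160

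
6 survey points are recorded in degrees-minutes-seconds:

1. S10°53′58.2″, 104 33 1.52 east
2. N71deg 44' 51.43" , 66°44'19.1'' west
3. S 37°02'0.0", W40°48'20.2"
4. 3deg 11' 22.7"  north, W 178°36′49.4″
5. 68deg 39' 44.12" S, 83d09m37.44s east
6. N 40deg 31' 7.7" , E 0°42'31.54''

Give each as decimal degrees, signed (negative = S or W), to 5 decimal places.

1. -10.89950, 104.55042
2. 71.74762, -66.73864
3. -37.03333, -40.80561
4. 3.18964, -178.61372
5. -68.66226, 83.16040
6. 40.51881, 0.70876

Point 1:
  Latitude: 10° + 53/60 + 58.2/3600 = 10 + 0.883333 + 0.016167 = 10.899500
  S → negative
  Longitude: 33′ + 1.52″ = 33.02533′; 104 + 33.02533/60 = 104.550422
  E ⇒ keep positive
Point 2:
  Lat: 71 + 44/60 + 51.43/3600 = 71.747619
  N ⇒ keep positive
  Longitude: 66° + 44/60 + 19.1/3600 = 66 + 0.733333 + 0.005306 = 66.738639
  W → negative
Point 3:
  Latitude: 2′ + 0″ = 2.00000′; 37 + 2.00000/60 = 37.033333
  S → negative
  λ: 40 + 48/60 + 20.2/3600 = 40.805611
  W → negative
Point 4:
  Latitude: 3 + 11/60 + 22.7/3600 = 3.189639
  N ⇒ keep positive
  λ: 178 + 36/60 + 49.4/3600 = 178.613722
  W → negative
Point 5:
  φ: 68 + 39/60 + 44.12/3600 = 68.662256
  S → negative
  Lon: 83 + 9/60 + 37.44/3600 = 83.160400
  E ⇒ keep positive
Point 6:
  Lat: 40 + 31/60 + 7.7/3600 = 40.518806
  N ⇒ keep positive
  Lon: 0 + 42/60 + 31.54/3600 = 0.708761
  E → positive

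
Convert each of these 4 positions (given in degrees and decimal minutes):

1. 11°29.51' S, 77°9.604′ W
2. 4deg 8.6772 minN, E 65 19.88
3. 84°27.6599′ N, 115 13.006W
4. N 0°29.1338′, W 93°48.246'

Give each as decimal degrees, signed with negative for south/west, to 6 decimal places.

Point 1:
  φ: 29.51′ = 0.491833°; total 11.4918333
  S → negative
  λ: 77 + 9.604/60 = 77.1600667
  W → negative
Point 2:
  Lat: 4 + 8.6772/60 = 4.1446200
  N → positive
  Longitude: 19.88′ = 0.331333°; total 65.3313333
  E ⇒ keep positive
Point 3:
  Lat: 84 + 27.6599/60 = 84.4609983
  N ⇒ keep positive
  λ: 13.006′ = 0.216767°; total 115.2167667
  hemisphere W, so the sign is −
Point 4:
  Latitude: 29.1338′ = 0.485563°; total 0.4855633
  N ⇒ keep positive
  Longitude: 93 + 48.246/60 = 93.8041000
  W → negative

1. -11.491833, -77.160067
2. 4.144620, 65.331333
3. 84.460998, -115.216767
4. 0.485563, -93.804100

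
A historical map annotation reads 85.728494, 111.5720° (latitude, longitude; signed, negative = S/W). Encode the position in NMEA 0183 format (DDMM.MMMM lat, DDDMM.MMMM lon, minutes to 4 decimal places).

8543.7096,N / 11134.3200,E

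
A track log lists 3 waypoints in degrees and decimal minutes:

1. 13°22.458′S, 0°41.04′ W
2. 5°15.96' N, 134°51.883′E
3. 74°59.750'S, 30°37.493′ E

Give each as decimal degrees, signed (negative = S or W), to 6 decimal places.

1. -13.374300, -0.684000
2. 5.266000, 134.864717
3. -74.995833, 30.624883

Point 1:
  Lat: 22.458′ = 0.374300°; total 13.3743000
  hemisphere S, so the sign is −
  λ: 0 + 41.04/60 = 0.6840000
  W ⇒ negate
Point 2:
  φ: 15.96′ = 0.266000°; total 5.2660000
  N ⇒ keep positive
  λ: 134 + 51.883/60 = 134.8647167
  E → positive
Point 3:
  Lat: 74 + 59.75/60 = 74.9958333
  hemisphere S, so the sign is −
  Longitude: 37.493′ = 0.624883°; total 30.6248833
  E ⇒ keep positive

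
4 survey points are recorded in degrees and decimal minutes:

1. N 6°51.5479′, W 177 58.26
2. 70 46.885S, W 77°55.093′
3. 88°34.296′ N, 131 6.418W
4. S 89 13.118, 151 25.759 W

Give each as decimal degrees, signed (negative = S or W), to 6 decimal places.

Point 1:
  Latitude: 51.5479′ = 0.859132°; total 6.8591317
  N ⇒ keep positive
  λ: 177 + 58.26/60 = 177.9710000
  W → negative
Point 2:
  φ: 46.885′ = 0.781417°; total 70.7814167
  S ⇒ negate
  λ: 55.093′ = 0.918217°; total 77.9182167
  hemisphere W, so the sign is −
Point 3:
  Latitude: 88 + 34.296/60 = 88.5716000
  N → positive
  Lon: 131 + 6.418/60 = 131.1069667
  W ⇒ negate
Point 4:
  Lat: 13.118′ = 0.218633°; total 89.2186333
  hemisphere S, so the sign is −
  Lon: 25.759′ = 0.429317°; total 151.4293167
  hemisphere W, so the sign is −

1. 6.859132, -177.971000
2. -70.781417, -77.918217
3. 88.571600, -131.106967
4. -89.218633, -151.429317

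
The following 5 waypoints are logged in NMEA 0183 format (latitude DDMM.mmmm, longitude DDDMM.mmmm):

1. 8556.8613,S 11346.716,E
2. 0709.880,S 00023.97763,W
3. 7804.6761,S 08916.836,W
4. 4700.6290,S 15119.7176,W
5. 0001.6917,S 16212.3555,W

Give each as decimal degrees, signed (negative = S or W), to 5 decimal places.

Point 1:
  φ: split at 2 digits → 85° and 56.8613′; 85 + 56.8613/60 = 85.947688
  S → negative
  λ: split at 3 digits → 113° and 46.716′; 113 + 46.716/60 = 113.778600
  E ⇒ keep positive
Point 2:
  φ: split at 2 digits → 07° and 9.88′; 7 + 9.88/60 = 7.164667
  S → negative
  Lon: split at 3 digits → 000° and 23.97763′; 0 + 23.97763/60 = 0.399627
  W → negative
Point 3:
  Latitude: degrees = first 2 digits = 78, minutes = 4.6761; 78 + 4.6761/60 = 78.077935
  S ⇒ negate
  Lon: degrees = first 3 digits = 89, minutes = 16.836; 89 + 16.836/60 = 89.280600
  W → negative
Point 4:
  φ: degrees = first 2 digits = 47, minutes = 0.629; 47 + 0.629/60 = 47.010483
  S → negative
  λ: degrees = first 3 digits = 151, minutes = 19.7176; 151 + 19.7176/60 = 151.328627
  hemisphere W, so the sign is −
Point 5:
  φ: split at 2 digits → 00° and 1.6917′; 0 + 1.6917/60 = 0.028195
  S ⇒ negate
  Longitude: split at 3 digits → 162° and 12.3555′; 162 + 12.3555/60 = 162.205925
  W ⇒ negate

1. -85.94769, 113.77860
2. -7.16467, -0.39963
3. -78.07794, -89.28060
4. -47.01048, -151.32863
5. -0.02820, -162.20593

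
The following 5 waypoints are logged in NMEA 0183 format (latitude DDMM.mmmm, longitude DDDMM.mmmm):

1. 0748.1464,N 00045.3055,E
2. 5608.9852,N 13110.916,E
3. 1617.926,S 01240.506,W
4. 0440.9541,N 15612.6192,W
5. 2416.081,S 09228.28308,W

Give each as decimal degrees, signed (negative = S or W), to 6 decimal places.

1. 7.802440, 0.755092
2. 56.149753, 131.181933
3. -16.298767, -12.675100
4. 4.682568, -156.210320
5. -24.268017, -92.471385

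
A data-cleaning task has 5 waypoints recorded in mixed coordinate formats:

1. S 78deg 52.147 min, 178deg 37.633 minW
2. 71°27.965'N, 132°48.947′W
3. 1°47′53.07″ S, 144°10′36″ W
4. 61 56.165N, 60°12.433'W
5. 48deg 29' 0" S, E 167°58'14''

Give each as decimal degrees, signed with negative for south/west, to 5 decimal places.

Point 1:
  Latitude: 52.147′ = 0.869117°; total 78.869117
  S ⇒ negate
  Longitude: 178 + 37.633/60 = 178.627217
  W → negative
Point 2:
  Lat: 27.965′ = 0.466083°; total 71.466083
  N ⇒ keep positive
  λ: 132 + 48.947/60 = 132.815783
  W ⇒ negate
Point 3:
  Lat: 1 + 47/60 + 53.07/3600 = 1.798075
  hemisphere S, so the sign is −
  Longitude: 144° + 10/60 + 36/3600 = 144 + 0.166667 + 0.010000 = 144.176667
  W ⇒ negate
Point 4:
  Latitude: 56.165′ = 0.936083°; total 61.936083
  N → positive
  Longitude: 12.433′ = 0.207217°; total 60.207217
  W → negative
Point 5:
  Latitude: 29′ + 0″ = 29.00000′; 48 + 29.00000/60 = 48.483333
  S ⇒ negate
  λ: 58′ + 14″ = 58.23333′; 167 + 58.23333/60 = 167.970556
  E ⇒ keep positive

1. -78.86912, -178.62722
2. 71.46608, -132.81578
3. -1.79808, -144.17667
4. 61.93608, -60.20722
5. -48.48333, 167.97056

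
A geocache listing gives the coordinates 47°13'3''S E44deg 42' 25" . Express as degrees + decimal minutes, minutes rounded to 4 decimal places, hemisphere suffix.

47° 13.0500′ S, 44° 42.4167′ E

φ: seconds/60 = 0.05000; minutes = 13 + 0.05000 = 13.050000
λ: seconds/60 = 0.41667; minutes = 42 + 0.41667 = 42.416667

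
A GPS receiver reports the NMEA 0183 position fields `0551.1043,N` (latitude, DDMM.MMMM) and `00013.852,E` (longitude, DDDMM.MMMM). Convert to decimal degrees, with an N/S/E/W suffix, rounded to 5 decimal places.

5.85174° N, 0.23087° E

φ: degrees = first 2 digits = 5, minutes = 51.1043; 5 + 51.1043/60 = 5.851738
Lon: split at 3 digits → 000° and 13.852′; 0 + 13.852/60 = 0.230867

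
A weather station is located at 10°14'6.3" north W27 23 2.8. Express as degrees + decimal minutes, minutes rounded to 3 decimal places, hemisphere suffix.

10° 14.105′ N, 27° 23.047′ W

Lat: seconds/60 = 0.10500; minutes = 14 + 0.10500 = 14.10500
λ: 23 + 2.8/60 = 23.04667′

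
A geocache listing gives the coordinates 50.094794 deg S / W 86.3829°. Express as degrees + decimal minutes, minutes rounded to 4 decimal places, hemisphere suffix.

φ: minutes = (50.094794 − 50) × 60 = 5.687640
λ: fractional part 0.382900 → 22.974000 minutes

50° 5.6876′ S, 86° 22.9740′ W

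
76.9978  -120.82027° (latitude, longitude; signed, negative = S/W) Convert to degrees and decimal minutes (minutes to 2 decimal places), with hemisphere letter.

76° 59.87′ N, 120° 49.22′ W

φ: 76° + 0.997800 × 60 = 76° 59.8680′
Longitude is negative → W; |value| = 120.820270
Longitude: 120° + 0.820270 × 60 = 120° 49.2162′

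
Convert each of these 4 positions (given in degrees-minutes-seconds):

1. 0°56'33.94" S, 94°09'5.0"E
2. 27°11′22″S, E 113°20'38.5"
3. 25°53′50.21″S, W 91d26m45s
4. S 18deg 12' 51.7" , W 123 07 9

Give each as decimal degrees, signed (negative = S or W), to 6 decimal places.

1. -0.942761, 94.151389
2. -27.189444, 113.344028
3. -25.897281, -91.445833
4. -18.214361, -123.119167

Point 1:
  Latitude: 56′ + 33.94″ = 56.56567′; 0 + 56.56567/60 = 0.9427611
  hemisphere S, so the sign is −
  Longitude: 9′ + 5″ = 9.08333′; 94 + 9.08333/60 = 94.1513889
  E → positive
Point 2:
  φ: 27° + 11/60 + 22/3600 = 27 + 0.183333 + 0.006111 = 27.1894444
  hemisphere S, so the sign is −
  λ: 20′ + 38.5″ = 20.64167′; 113 + 20.64167/60 = 113.3440278
  E → positive
Point 3:
  Lat: 53′ + 50.21″ = 53.83683′; 25 + 53.83683/60 = 25.8972806
  S → negative
  Longitude: 91 + 26/60 + 45/3600 = 91.4458333
  hemisphere W, so the sign is −
Point 4:
  Lat: 18 + 12/60 + 51.7/3600 = 18.2143611
  S → negative
  λ: 7′ + 9″ = 7.15000′; 123 + 7.15000/60 = 123.1191667
  W ⇒ negate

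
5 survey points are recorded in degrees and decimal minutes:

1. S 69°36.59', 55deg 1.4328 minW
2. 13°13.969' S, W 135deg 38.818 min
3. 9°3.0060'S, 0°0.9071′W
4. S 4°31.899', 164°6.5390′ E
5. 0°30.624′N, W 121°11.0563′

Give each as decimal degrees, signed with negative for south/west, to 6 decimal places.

1. -69.609833, -55.023880
2. -13.232817, -135.646967
3. -9.050100, -0.015118
4. -4.531650, 164.108983
5. 0.510400, -121.184272

Point 1:
  Latitude: 36.59′ = 0.609833°; total 69.6098333
  hemisphere S, so the sign is −
  λ: 55 + 1.4328/60 = 55.0238800
  W ⇒ negate
Point 2:
  Latitude: 13 + 13.969/60 = 13.2328167
  S → negative
  λ: 135 + 38.818/60 = 135.6469667
  W → negative
Point 3:
  Latitude: 3.006′ = 0.050100°; total 9.0501000
  S ⇒ negate
  λ: 0 + 0.9071/60 = 0.0151183
  W ⇒ negate
Point 4:
  φ: 4 + 31.899/60 = 4.5316500
  S ⇒ negate
  Lon: 164 + 6.539/60 = 164.1089833
  E → positive
Point 5:
  Latitude: 0 + 30.624/60 = 0.5104000
  N → positive
  Lon: 121 + 11.0563/60 = 121.1842717
  W ⇒ negate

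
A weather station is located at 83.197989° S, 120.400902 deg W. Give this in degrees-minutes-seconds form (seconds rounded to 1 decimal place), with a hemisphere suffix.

Latitude: 0.197989 × 60 = 11.87934′ → 11′, remainder × 60 = 52.760″
λ: 0.400902 × 60 = 24.05412′ → 24′, remainder × 60 = 3.247″

83°11′52.8″ S, 120°24′3.2″ W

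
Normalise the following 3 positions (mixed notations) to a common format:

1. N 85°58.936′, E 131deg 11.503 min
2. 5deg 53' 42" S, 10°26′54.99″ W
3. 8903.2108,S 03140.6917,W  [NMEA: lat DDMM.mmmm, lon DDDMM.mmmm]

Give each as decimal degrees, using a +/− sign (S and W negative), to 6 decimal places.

1. 85.982267, 131.191717
2. -5.895000, -10.448608
3. -89.053513, -31.678195

Point 1:
  φ: 58.936′ = 0.982267°; total 85.9822667
  N → positive
  Longitude: 131 + 11.503/60 = 131.1917167
  E ⇒ keep positive
Point 2:
  φ: 5 + 53/60 + 42/3600 = 5.8950000
  S → negative
  Longitude: 10 + 26/60 + 54.99/3600 = 10.4486083
  hemisphere W, so the sign is −
Point 3:
  Latitude: split at 2 digits → 89° and 3.2108′; 89 + 3.2108/60 = 89.0535133
  hemisphere S, so the sign is −
  Lon: split at 3 digits → 031° and 40.6917′; 31 + 40.6917/60 = 31.6781950
  W → negative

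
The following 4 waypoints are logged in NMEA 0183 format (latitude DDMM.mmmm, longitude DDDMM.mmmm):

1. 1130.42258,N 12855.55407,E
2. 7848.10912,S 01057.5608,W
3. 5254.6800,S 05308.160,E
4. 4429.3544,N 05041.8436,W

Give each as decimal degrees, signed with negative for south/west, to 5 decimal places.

Point 1:
  Latitude: split at 2 digits → 11° and 30.42258′; 11 + 30.42258/60 = 11.507043
  N → positive
  Lon: split at 3 digits → 128° and 55.55407′; 128 + 55.55407/60 = 128.925901
  E ⇒ keep positive
Point 2:
  Latitude: degrees = first 2 digits = 78, minutes = 48.10912; 78 + 48.10912/60 = 78.801819
  hemisphere S, so the sign is −
  Lon: degrees = first 3 digits = 10, minutes = 57.5608; 10 + 57.5608/60 = 10.959347
  W → negative
Point 3:
  Lat: degrees = first 2 digits = 52, minutes = 54.68; 52 + 54.68/60 = 52.911333
  hemisphere S, so the sign is −
  Lon: degrees = first 3 digits = 53, minutes = 8.16; 53 + 8.16/60 = 53.136000
  E → positive
Point 4:
  Lat: degrees = first 2 digits = 44, minutes = 29.3544; 44 + 29.3544/60 = 44.489240
  N ⇒ keep positive
  λ: degrees = first 3 digits = 50, minutes = 41.8436; 50 + 41.8436/60 = 50.697393
  W ⇒ negate

1. 11.50704, 128.92590
2. -78.80182, -10.95935
3. -52.91133, 53.13600
4. 44.48924, -50.69739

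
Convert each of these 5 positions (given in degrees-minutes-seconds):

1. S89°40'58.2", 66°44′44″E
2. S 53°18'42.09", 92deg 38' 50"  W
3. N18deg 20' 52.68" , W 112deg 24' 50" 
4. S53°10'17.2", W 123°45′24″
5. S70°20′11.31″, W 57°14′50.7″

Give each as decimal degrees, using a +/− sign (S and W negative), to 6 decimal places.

1. -89.682833, 66.745556
2. -53.311692, -92.647222
3. 18.347967, -112.413889
4. -53.171444, -123.756667
5. -70.336475, -57.247417

Point 1:
  Lat: 89° + 40/60 + 58.2/3600 = 89 + 0.666667 + 0.016167 = 89.6828333
  S ⇒ negate
  Longitude: 66 + 44/60 + 44/3600 = 66.7455556
  E → positive
Point 2:
  φ: 18′ + 42.09″ = 18.70150′; 53 + 18.70150/60 = 53.3116917
  S → negative
  Longitude: 38′ + 50″ = 38.83333′; 92 + 38.83333/60 = 92.6472222
  W ⇒ negate
Point 3:
  Lat: 18 + 20/60 + 52.68/3600 = 18.3479667
  N ⇒ keep positive
  λ: 24′ + 50″ = 24.83333′; 112 + 24.83333/60 = 112.4138889
  hemisphere W, so the sign is −
Point 4:
  Latitude: 53 + 10/60 + 17.2/3600 = 53.1714444
  S → negative
  Longitude: 45′ + 24″ = 45.40000′; 123 + 45.40000/60 = 123.7566667
  hemisphere W, so the sign is −
Point 5:
  Lat: 70° + 20/60 + 11.31/3600 = 70 + 0.333333 + 0.003142 = 70.3364750
  S → negative
  Lon: 57 + 14/60 + 50.7/3600 = 57.2474167
  W → negative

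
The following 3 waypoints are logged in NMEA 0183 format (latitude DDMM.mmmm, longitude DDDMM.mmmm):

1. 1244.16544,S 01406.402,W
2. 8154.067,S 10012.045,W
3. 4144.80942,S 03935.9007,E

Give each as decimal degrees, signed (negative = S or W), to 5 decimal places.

Point 1:
  Lat: split at 2 digits → 12° and 44.16544′; 12 + 44.16544/60 = 12.736091
  hemisphere S, so the sign is −
  Lon: degrees = first 3 digits = 14, minutes = 6.402; 14 + 6.402/60 = 14.106700
  hemisphere W, so the sign is −
Point 2:
  φ: split at 2 digits → 81° and 54.067′; 81 + 54.067/60 = 81.901117
  S → negative
  Longitude: split at 3 digits → 100° and 12.045′; 100 + 12.045/60 = 100.200750
  hemisphere W, so the sign is −
Point 3:
  Latitude: split at 2 digits → 41° and 44.80942′; 41 + 44.80942/60 = 41.746824
  S ⇒ negate
  Lon: degrees = first 3 digits = 39, minutes = 35.9007; 39 + 35.9007/60 = 39.598345
  E → positive

1. -12.73609, -14.10670
2. -81.90112, -100.20075
3. -41.74682, 39.59835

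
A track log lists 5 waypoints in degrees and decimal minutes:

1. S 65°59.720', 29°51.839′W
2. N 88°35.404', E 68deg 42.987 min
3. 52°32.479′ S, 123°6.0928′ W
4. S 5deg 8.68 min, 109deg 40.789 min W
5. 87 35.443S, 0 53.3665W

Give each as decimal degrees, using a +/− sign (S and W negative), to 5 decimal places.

1. -65.99533, -29.86398
2. 88.59007, 68.71645
3. -52.54132, -123.10155
4. -5.14467, -109.67982
5. -87.59072, -0.88944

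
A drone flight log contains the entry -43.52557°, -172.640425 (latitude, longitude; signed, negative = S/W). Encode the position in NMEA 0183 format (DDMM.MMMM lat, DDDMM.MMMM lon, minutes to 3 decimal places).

Latitude is negative → S; |value| = 43.525570
Latitude: fractional part 0.525570 → 31.53420 minutes
Longitude is negative → W; |value| = 172.640425
Longitude: 172° + 0.640425 × 60 = 172° 38.42550′

4331.534,S / 17238.426,W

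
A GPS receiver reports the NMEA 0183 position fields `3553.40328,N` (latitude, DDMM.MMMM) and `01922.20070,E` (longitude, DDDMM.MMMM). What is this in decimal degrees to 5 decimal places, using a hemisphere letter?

Latitude: degrees = first 2 digits = 35, minutes = 53.40328; 35 + 53.40328/60 = 35.890055
Longitude: degrees = first 3 digits = 19, minutes = 22.2007; 19 + 22.2007/60 = 19.370012

35.89005° N, 19.37001° E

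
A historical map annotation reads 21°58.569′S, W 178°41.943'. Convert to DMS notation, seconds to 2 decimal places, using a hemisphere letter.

Lat: fractional minutes 0.56900 × 60 = 34.1400″
λ: fractional minutes 0.94300 × 60 = 56.5800″

21°58′34.14″ S, 178°41′56.58″ W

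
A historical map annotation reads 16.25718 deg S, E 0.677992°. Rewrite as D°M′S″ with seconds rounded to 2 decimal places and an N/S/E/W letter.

φ: whole degrees 16; 15.43080′ → 15′ and 25.8480″
Longitude: whole degrees 0; 40.67952′ → 40′ and 40.7712″

16°15′25.85″ S, 0°40′40.77″ E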